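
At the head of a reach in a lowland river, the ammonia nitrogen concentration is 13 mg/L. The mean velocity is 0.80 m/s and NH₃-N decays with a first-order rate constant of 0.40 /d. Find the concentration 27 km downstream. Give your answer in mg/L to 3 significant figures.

11.1 mg/L

Travel time t = 27 km / 0.80 m/s = 2.7e+04/0.80 = 3.375e+04 s = 0.3906 d.
First-order decay: C = 13·exp(−0.40·0.3906) = 13·0.8553 = 11.12 mg/L.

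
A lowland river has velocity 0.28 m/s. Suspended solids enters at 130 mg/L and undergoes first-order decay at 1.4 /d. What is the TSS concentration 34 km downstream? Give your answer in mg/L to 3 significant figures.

18.2 mg/L

Travel time t = 34 km / 0.28 m/s = 3.4e+04/0.28 = 1.214e+05 s = 1.405 d.
First-order decay: C = 130·exp(−1.4·1.405) = 130·0.1398 = 18.17 mg/L.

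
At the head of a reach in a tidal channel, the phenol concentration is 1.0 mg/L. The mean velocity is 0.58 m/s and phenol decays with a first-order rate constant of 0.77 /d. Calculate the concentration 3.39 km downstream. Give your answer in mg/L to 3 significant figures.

0.949 mg/L

Travel time t = 3.39 km / 0.58 m/s = 3390/0.58 = 5845 s = 0.06765 d.
First-order decay: C = 1.0·exp(−0.77·0.06765) = 1.0·0.9492 = 0.9492 mg/L.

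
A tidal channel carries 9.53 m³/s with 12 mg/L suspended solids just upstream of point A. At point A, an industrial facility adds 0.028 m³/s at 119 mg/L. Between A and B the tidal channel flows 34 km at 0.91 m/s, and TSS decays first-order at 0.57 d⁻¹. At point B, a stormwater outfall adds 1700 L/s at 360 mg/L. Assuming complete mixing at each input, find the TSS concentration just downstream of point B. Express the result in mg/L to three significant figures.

After input A: C = (9.53·12 + 0.028·119) / 9.558 = 12.31 mg/L.
Over the 34 km reach to input B (t = 3.736e+04 s = 0.4324 d), decay gives C = 12.31·exp(−0.57·0.4324) = 9.623 mg/L.
1700 L/s = 1.7 m³/s.
After input B: C = (9.558·9.623 + 1.7·360) / 11.26 = 62.53 mg/L.

62.5 mg/L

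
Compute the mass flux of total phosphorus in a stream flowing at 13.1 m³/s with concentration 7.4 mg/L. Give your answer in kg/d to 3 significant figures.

8380 kg/d

Mass flux = Q·C = 13.1 m³/s × 7.4 g/m³ = 96.94 g/s.
= 96.94 g/s × 86.4 = 8376 kg/d.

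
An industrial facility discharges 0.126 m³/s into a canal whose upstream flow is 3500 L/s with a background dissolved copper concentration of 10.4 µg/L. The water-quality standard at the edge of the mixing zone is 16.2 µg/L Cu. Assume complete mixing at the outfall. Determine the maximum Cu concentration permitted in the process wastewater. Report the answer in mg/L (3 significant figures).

0.177 mg/L

3500 L/s = 3.5 m³/s.
10.4 µg/L = 0.0104 mg/L.
16.2 µg/L = 0.0162 mg/L.
Mass balance: 0.0162·3.626 = 0.126·Cₑ + 3.5·0.0104.
Cₑ = (0.05874 − 0.0364) / 0.126 = 0.1773 mg/L.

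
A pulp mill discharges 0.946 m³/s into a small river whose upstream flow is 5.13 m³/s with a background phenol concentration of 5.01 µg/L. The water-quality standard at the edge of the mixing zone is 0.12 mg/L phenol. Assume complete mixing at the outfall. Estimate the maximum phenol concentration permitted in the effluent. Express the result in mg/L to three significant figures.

0.744 mg/L

5.01 µg/L = 0.00501 mg/L.
Mass balance: 0.12·6.076 = 0.946·Cₑ + 5.13·0.00501.
Cₑ = (0.7291 − 0.0257) / 0.946 = 0.7436 mg/L.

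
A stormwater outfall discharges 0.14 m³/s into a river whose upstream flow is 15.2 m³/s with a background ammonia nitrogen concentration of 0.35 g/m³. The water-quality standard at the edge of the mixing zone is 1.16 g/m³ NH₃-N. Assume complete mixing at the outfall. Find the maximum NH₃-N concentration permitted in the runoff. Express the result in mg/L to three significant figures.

Mass balance: 1.16·15.34 = 0.14·Cₑ + 15.2·0.35.
Cₑ = (17.79 − 5.32) / 0.14 = 89.1 mg/L.

89.1 mg/L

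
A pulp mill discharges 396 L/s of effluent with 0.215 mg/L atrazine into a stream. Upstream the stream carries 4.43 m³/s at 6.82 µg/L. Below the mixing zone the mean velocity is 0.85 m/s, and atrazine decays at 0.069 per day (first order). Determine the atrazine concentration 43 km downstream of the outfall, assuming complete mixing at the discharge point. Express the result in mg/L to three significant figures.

0.0230 mg/L

396 L/s = 0.396 m³/s.
6.82 µg/L = 0.00682 mg/L.
After complete mixing, C₀ = (0.396·0.215 + 4.43·0.00682) / 4.826 = 0.0239 mg/L.
Travel time t = 4.3e+04 m / 0.85 m/s = 5.059e+04 s = 0.5855 d.
C = 0.0239·exp(−0.069·0.5855) = 0.0239·0.9604 = 0.02296 mg/L.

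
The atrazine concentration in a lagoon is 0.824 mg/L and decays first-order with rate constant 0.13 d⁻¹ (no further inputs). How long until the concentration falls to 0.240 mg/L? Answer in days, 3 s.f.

t = ln(C₀/C)/k = ln(0.824/0.240)/0.13 = 1.234/0.13 = 9.489 d.

9.49 d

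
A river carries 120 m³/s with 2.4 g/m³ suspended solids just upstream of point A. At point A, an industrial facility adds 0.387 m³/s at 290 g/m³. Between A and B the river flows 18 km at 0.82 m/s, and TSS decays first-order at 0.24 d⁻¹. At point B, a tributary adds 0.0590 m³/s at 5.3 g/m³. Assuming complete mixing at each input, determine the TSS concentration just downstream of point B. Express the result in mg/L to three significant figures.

After input A: C = (120·2.4 + 0.387·290) / 120.4 = 3.325 mg/L.
Over the 18 km reach to input B (t = 2.195e+04 s = 0.2541 d), decay gives C = 3.325·exp(−0.24·0.2541) = 3.128 mg/L.
After input B: C = (120.4·3.128 + 0.059·5.3) / 120.4 = 3.129 mg/L.

3.13 mg/L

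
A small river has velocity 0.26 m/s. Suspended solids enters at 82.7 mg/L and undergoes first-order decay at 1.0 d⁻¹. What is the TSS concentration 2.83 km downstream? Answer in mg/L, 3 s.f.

Travel time t = 2.83 km / 0.26 m/s = 2830/0.26 = 1.088e+04 s = 0.126 d.
First-order decay: C = 82.7·exp(−1.0·0.126) = 82.7·0.8816 = 72.91 mg/L.

72.9 mg/L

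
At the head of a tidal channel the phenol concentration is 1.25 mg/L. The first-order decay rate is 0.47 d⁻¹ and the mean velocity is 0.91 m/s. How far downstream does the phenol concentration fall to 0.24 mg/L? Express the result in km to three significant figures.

276 km

From C = C₀·e^(−kt), t = ln(C₀/C)/k = ln(1.25/0.24)/0.47 = 1.65/0.47 = 3.511 d.
Distance = v·t = 0.91 m/s × 3.034e+05 s = 2.761e+05 m = 276.1 km.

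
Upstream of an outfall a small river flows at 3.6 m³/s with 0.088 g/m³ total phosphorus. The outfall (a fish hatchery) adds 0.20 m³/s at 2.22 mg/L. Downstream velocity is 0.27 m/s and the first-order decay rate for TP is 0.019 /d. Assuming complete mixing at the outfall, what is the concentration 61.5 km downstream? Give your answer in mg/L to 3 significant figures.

After complete mixing, C₀ = (0.2·2.22 + 3.6·0.088) / 3.8 = 0.2002 mg/L.
Travel time t = 6.15e+04 m / 0.27 m/s = 2.278e+05 s = 2.636 d.
C = 0.2002·exp(−0.019·2.636) = 0.2002·0.9511 = 0.1904 mg/L.

0.190 mg/L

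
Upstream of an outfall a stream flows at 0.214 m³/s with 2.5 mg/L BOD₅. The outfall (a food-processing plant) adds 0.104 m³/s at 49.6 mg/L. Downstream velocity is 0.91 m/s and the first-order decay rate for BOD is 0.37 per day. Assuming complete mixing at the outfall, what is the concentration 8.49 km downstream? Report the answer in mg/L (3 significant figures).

After complete mixing, C₀ = (0.104·49.6 + 0.214·2.5) / 0.318 = 17.9 mg/L.
Travel time t = 8490 m / 0.91 m/s = 9330 s = 0.108 d.
C = 17.9·exp(−0.37·0.108) = 17.9·0.9608 = 17.2 mg/L.

17.2 mg/L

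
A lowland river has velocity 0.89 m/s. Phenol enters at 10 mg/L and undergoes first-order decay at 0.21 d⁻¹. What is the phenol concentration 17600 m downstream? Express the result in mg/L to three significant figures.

9.53 mg/L

Travel time t = 17600 m / 0.89 m/s = 1.76e+04/0.89 = 1.978e+04 s = 0.2289 d.
First-order decay: C = 10·exp(−0.21·0.2289) = 10·0.9531 = 9.531 mg/L.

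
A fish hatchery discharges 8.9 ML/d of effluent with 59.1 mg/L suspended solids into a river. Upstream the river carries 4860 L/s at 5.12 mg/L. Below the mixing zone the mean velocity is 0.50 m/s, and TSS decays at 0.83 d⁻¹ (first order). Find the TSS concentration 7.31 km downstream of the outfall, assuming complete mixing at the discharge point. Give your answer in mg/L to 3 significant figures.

5.42 mg/L

8.9 ML/d = 0.103 m³/s.
4860 L/s = 4.86 m³/s.
After complete mixing, C₀ = (0.103·59.1 + 4.86·5.12) / 4.963 = 6.24 mg/L.
Travel time t = 7310 m / 0.50 m/s = 1.462e+04 s = 0.1692 d.
C = 6.24·exp(−0.83·0.1692) = 6.24·0.869 = 5.423 mg/L.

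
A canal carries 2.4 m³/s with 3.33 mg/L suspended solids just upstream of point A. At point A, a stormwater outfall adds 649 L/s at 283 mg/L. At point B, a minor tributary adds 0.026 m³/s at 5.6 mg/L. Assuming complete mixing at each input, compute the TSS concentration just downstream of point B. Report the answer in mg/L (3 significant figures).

649 L/s = 0.649 m³/s.
After input A: C = (2.4·3.33 + 0.649·283) / 3.049 = 62.86 mg/L.
After input B: C = (3.049·62.86 + 0.026·5.6) / 3.075 = 62.38 mg/L.

62.4 mg/L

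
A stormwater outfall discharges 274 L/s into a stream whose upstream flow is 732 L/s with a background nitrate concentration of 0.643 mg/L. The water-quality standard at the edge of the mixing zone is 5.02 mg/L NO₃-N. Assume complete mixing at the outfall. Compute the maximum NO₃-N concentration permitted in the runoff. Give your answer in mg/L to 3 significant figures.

16.7 mg/L

274 L/s = 0.274 m³/s.
732 L/s = 0.732 m³/s.
Mass balance: 5.02·1.006 = 0.274·Cₑ + 0.732·0.643.
Cₑ = (5.05 − 0.4707) / 0.274 = 16.71 mg/L.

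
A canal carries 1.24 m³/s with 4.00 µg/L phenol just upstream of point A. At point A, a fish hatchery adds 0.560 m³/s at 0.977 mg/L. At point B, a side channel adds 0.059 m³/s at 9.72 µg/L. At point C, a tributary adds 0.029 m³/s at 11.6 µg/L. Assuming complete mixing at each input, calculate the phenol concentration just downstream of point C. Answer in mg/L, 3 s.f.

0.293 mg/L

4.00 µg/L = 0.004 mg/L.
After input A: C = (1.24·0.004 + 0.56·0.977) / 1.8 = 0.3067 mg/L.
9.72 µg/L = 0.00972 mg/L.
After input B: C = (1.8·0.3067 + 0.059·0.00972) / 1.859 = 0.2973 mg/L.
11.6 µg/L = 0.0116 mg/L.
After input C: C = (1.859·0.2973 + 0.029·0.0116) / 1.888 = 0.2929 mg/L.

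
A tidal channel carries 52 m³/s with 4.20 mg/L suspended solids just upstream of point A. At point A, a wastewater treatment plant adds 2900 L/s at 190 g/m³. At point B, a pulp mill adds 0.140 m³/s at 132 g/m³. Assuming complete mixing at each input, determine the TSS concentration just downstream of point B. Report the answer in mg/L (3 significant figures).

14.3 mg/L

2900 L/s = 2.9 m³/s.
After input A: C = (52·4.2 + 2.9·190) / 54.9 = 14.01 mg/L.
After input B: C = (54.9·14.01 + 0.14·132) / 55.04 = 14.31 mg/L.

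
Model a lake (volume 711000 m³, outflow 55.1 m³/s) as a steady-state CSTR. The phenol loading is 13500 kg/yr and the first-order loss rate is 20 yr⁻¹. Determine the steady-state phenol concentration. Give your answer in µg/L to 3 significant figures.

7.70 µg/L

Outflow Q = 55.1 m³/s × 3.156e+07 s/yr = 1.739e+09 m³/yr.
Steady-state CSTR mass balance: W = Q·C + k·V·C, so C = W/(Q + kV).
Q + kV = 1.739e+09 + 20·711000 = 1.753e+09 m³/yr.
C = 13500/1.753e+09 = 7.701e-06 kg/m³ = 0.007701 mg/L = 7.701 µg/L.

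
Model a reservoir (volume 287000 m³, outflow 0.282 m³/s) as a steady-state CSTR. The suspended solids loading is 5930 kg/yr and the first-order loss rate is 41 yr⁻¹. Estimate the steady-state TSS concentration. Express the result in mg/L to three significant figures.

Outflow Q = 0.282 m³/s × 3.156e+07 s/yr = 8.899e+06 m³/yr.
Steady-state CSTR mass balance: W = Q·C + k·V·C, so C = W/(Q + kV).
Q + kV = 8.899e+06 + 41·287000 = 2.067e+07 m³/yr.
C = 5930/2.067e+07 = 0.0002869 kg/m³ = 0.2869 mg/L.

0.287 mg/L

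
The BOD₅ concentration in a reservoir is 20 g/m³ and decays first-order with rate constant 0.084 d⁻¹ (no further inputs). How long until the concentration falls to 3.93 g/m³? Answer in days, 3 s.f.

19.4 d

t = ln(C₀/C)/k = ln(20/3.93)/0.084 = 1.627/0.084 = 19.37 d.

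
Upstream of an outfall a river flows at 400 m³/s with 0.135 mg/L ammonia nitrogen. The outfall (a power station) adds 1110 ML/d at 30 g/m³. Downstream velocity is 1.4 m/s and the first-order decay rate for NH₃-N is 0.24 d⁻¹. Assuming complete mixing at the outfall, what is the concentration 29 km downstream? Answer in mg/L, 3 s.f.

1110 ML/d = 12.85 m³/s.
After complete mixing, C₀ = (12.85·30 + 400·0.135) / 412.8 = 1.064 mg/L.
Travel time t = 2.9e+04 m / 1.4 m/s = 2.071e+04 s = 0.2397 d.
C = 1.064·exp(−0.24·0.2397) = 1.064·0.9441 = 1.005 mg/L.

1.00 mg/L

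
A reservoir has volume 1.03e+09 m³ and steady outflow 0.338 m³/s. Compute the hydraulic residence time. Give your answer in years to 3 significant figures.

96.6 yr

Q = 0.338 m³/s × 3.156e+07 s/yr = 1.067e+07 m³/yr.
Hydraulic residence time τ = V/Q = 1.03e+09/1.067e+07 = 96.56 yr.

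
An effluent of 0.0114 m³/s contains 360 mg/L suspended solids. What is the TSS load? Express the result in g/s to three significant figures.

Mass flux = Q·C = 0.0114 m³/s × 360 g/m³ = 4.104 g/s.

4.10 g/s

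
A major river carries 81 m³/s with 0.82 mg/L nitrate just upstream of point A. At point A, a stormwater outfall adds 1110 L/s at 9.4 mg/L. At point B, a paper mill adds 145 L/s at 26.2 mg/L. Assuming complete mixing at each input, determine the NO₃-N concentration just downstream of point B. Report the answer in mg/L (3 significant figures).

0.981 mg/L

1110 L/s = 1.11 m³/s.
After input A: C = (81·0.82 + 1.11·9.4) / 82.11 = 0.936 mg/L.
145 L/s = 0.145 m³/s.
After input B: C = (82.11·0.936 + 0.145·26.2) / 82.25 = 0.9805 mg/L.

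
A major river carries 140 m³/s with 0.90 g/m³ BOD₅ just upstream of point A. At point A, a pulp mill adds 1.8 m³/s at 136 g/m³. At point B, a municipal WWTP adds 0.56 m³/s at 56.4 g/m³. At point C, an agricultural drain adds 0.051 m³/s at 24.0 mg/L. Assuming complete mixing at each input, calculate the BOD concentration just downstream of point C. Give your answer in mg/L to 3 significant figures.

After input A: C = (140·0.9 + 1.8·136) / 141.8 = 2.615 mg/L.
After input B: C = (141.8·2.615 + 0.56·56.4) / 142.4 = 2.827 mg/L.
After input C: C = (142.4·2.827 + 0.051·24) / 142.4 = 2.834 mg/L.

2.83 mg/L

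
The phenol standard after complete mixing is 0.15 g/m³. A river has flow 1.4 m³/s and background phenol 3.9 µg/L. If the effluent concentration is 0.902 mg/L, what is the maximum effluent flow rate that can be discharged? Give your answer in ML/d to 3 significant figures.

3.9 µg/L = 0.0039 mg/L.
Mass balance at complete mixing: C_std·(Q_w + Q_r) = Q_w·C_e + Q_r·C_b.
Rearranging, Q_w = Q_r·(C_std − C_b)/(C_e − C_std) = 1.4·(0.15 − 0.0039) / (0.902 − 0.15) = 0.272 m³/s.
= 23.5 ML/d.

23.5 ML/d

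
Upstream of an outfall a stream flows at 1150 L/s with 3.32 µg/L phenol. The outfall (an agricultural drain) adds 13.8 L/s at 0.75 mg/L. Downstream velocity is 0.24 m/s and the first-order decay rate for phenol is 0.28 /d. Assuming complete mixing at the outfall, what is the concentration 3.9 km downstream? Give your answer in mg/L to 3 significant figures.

0.0115 mg/L

13.8 L/s = 0.0138 m³/s.
1150 L/s = 1.15 m³/s.
3.32 µg/L = 0.00332 mg/L.
After complete mixing, C₀ = (0.0138·0.75 + 1.15·0.00332) / 1.164 = 0.01217 mg/L.
Travel time t = 3900 m / 0.24 m/s = 1.625e+04 s = 0.1881 d.
C = 0.01217·exp(−0.28·0.1881) = 0.01217·0.9487 = 0.01155 mg/L.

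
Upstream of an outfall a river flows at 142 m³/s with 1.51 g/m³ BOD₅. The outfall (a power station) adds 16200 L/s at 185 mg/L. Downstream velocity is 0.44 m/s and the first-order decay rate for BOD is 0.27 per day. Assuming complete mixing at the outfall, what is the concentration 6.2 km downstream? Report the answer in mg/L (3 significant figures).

16200 L/s = 16.2 m³/s.
After complete mixing, C₀ = (16.2·185 + 142·1.51) / 158.2 = 20.3 mg/L.
Travel time t = 6200 m / 0.44 m/s = 1.409e+04 s = 0.1631 d.
C = 20.3·exp(−0.27·0.1631) = 20.3·0.9569 = 19.43 mg/L.

19.4 mg/L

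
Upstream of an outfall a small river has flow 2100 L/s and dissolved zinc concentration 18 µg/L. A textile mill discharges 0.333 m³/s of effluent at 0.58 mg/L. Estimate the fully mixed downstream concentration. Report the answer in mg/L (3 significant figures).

0.0949 mg/L

2100 L/s = 2.1 m³/s.
18 µg/L = 0.018 mg/L.
By mass balance at complete mixing, C = (0.333·0.58 + 2.1·0.018) / (0.333 + 2.1) = 0.2309/2.433 = 0.09492 mg/L.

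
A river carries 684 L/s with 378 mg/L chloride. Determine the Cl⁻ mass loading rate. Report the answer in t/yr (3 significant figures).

8160 t/yr

684 L/s = 0.684 m³/s.
Mass flux = Q·C = 0.684 m³/s × 378 g/m³ = 258.6 g/s.
= 258.6 g/s × 31.56 = 8159 t/yr.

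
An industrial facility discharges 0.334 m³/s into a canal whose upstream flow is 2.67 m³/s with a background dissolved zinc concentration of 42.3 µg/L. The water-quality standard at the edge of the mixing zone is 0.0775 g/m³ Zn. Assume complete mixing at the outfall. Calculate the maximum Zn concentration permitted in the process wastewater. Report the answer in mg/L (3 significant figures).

0.359 mg/L

42.3 µg/L = 0.0423 mg/L.
Mass balance: 0.0775·3.004 = 0.334·Cₑ + 2.67·0.0423.
Cₑ = (0.2328 − 0.1129) / 0.334 = 0.3589 mg/L.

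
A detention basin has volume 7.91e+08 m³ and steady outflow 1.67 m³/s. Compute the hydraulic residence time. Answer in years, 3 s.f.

15.0 yr

Q = 1.67 m³/s × 3.156e+07 s/yr = 5.27e+07 m³/yr.
Hydraulic residence time τ = V/Q = 7.91e+08/5.27e+07 = 15.01 yr.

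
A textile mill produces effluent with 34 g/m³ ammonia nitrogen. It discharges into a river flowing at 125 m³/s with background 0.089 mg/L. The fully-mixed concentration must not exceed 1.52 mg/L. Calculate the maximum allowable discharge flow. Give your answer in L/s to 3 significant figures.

Mass balance at complete mixing: C_std·(Q_w + Q_r) = Q_w·C_e + Q_r·C_b.
Rearranging, Q_w = Q_r·(C_std − C_b)/(C_e − C_std) = 125·(1.52 − 0.089) / (34 − 1.52) = 5.507 m³/s.
= 5507 L/s.

5510 L/s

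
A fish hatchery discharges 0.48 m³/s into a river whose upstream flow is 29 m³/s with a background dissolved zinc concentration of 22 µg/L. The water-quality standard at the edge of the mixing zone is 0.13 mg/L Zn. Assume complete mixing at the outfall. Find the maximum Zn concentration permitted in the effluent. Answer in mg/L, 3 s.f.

22 µg/L = 0.022 mg/L.
Mass balance: 0.13·29.48 = 0.48·Cₑ + 29·0.022.
Cₑ = (3.832 − 0.638) / 0.48 = 6.655 mg/L.

6.66 mg/L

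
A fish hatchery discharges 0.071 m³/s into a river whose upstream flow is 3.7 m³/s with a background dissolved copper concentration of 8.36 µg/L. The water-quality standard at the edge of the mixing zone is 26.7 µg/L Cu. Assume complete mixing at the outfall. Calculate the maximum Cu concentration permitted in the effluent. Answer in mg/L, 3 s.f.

8.36 µg/L = 0.00836 mg/L.
26.7 µg/L = 0.0267 mg/L.
Mass balance: 0.0267·3.771 = 0.071·Cₑ + 3.7·0.00836.
Cₑ = (0.1007 − 0.03093) / 0.071 = 0.9824 mg/L.

0.982 mg/L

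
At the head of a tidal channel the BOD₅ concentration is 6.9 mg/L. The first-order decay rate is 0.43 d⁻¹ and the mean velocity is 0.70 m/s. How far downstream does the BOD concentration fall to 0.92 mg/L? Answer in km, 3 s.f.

283 km

From C = C₀·e^(−kt), t = ln(C₀/C)/k = ln(6.9/0.92)/0.43 = 2.015/0.43 = 4.686 d.
Distance = v·t = 0.70 m/s × 4.049e+05 s = 2.834e+05 m = 283.4 km.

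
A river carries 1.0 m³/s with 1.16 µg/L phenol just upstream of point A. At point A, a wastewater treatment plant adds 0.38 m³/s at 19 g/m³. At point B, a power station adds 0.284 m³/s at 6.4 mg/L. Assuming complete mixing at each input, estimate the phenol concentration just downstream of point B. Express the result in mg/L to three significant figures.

5.43 mg/L

1.16 µg/L = 0.00116 mg/L.
After input A: C = (1·0.00116 + 0.38·19) / 1.38 = 5.233 mg/L.
After input B: C = (1.38·5.233 + 0.284·6.4) / 1.664 = 5.432 mg/L.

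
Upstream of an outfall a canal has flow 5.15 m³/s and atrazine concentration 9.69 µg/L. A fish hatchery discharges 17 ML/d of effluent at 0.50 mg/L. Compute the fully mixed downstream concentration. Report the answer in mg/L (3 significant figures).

17 ML/d = 0.1968 m³/s.
9.69 µg/L = 0.00969 mg/L.
Flow-weighted mixing gives C = (0.1968·0.5 + 5.15·0.00969) / (0.1968 + 5.15) = 0.1483/5.347 = 0.02773 mg/L.

0.0277 mg/L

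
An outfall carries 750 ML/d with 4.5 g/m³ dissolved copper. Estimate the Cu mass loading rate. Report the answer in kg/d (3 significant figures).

3380 kg/d

750 ML/d = 8.681 m³/s.
Mass flux = Q·C = 8.681 m³/s × 4.5 g/m³ = 39.06 g/s.
= 39.06 g/s × 86.4 = 3375 kg/d.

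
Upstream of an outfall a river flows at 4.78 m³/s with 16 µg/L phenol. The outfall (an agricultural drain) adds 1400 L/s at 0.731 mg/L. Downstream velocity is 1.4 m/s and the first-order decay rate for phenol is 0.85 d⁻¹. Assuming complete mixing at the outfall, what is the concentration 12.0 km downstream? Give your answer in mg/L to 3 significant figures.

1400 L/s = 1.4 m³/s.
16 µg/L = 0.016 mg/L.
After complete mixing, C₀ = (1.4·0.731 + 4.78·0.016) / 6.18 = 0.178 mg/L.
Travel time t = 1.2e+04 m / 1.4 m/s = 8571 s = 0.09921 d.
C = 0.178·exp(−0.85·0.09921) = 0.178·0.9191 = 0.1636 mg/L.

0.164 mg/L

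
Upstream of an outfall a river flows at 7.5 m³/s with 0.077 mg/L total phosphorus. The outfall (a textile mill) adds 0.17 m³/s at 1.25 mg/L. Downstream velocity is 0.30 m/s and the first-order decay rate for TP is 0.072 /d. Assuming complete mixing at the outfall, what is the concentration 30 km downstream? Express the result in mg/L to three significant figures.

After complete mixing, C₀ = (0.17·1.25 + 7.5·0.077) / 7.67 = 0.103 mg/L.
Travel time t = 3e+04 m / 0.30 m/s = 1e+05 s = 1.157 d.
C = 0.103·exp(−0.072·1.157) = 0.103·0.92 = 0.09476 mg/L.

0.0948 mg/L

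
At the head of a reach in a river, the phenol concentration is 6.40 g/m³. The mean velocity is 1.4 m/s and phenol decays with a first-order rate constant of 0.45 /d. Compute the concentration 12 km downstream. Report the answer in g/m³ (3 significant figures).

6.12 g/m³

Travel time t = 12 km / 1.4 m/s = 1.2e+04/1.4 = 8571 s = 0.09921 d.
First-order decay: C = 6.40·exp(−0.45·0.09921) = 6.40·0.9563 = 6.121 g/m³.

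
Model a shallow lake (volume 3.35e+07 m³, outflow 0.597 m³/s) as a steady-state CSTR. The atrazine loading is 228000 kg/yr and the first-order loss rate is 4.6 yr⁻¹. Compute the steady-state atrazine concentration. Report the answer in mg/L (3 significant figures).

Outflow Q = 0.597 m³/s × 3.156e+07 s/yr = 1.884e+07 m³/yr.
Steady-state CSTR mass balance: W = Q·C + k·V·C, so C = W/(Q + kV).
Q + kV = 1.884e+07 + 4.6·3.35e+07 = 1.729e+08 m³/yr.
C = 228000/1.729e+08 = 0.001318 kg/m³ = 1.318 mg/L.

1.32 mg/L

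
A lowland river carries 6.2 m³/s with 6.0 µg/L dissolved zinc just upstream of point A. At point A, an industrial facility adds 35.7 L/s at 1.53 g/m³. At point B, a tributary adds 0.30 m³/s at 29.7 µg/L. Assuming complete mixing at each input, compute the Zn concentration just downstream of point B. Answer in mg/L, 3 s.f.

6.0 µg/L = 0.006 mg/L.
35.7 L/s = 0.0357 m³/s.
After input A: C = (6.2·0.006 + 0.0357·1.53) / 6.236 = 0.01473 mg/L.
29.7 µg/L = 0.0297 mg/L.
After input B: C = (6.236·0.01473 + 0.3·0.0297) / 6.536 = 0.01541 mg/L.

0.0154 mg/L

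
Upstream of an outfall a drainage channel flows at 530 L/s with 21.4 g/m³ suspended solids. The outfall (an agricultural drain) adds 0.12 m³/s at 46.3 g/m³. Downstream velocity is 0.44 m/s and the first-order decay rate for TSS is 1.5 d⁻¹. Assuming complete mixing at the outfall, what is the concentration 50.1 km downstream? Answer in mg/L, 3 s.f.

3.60 mg/L

530 L/s = 0.53 m³/s.
After complete mixing, C₀ = (0.12·46.3 + 0.53·21.4) / 0.65 = 26 mg/L.
Travel time t = 5.01e+04 m / 0.44 m/s = 1.139e+05 s = 1.318 d.
C = 26·exp(−1.5·1.318) = 26·0.1385 = 3.601 mg/L.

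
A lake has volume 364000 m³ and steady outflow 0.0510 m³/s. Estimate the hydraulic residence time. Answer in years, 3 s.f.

Q = 0.0510 m³/s × 3.156e+07 s/yr = 1.609e+06 m³/yr.
Hydraulic residence time τ = V/Q = 364000/1.609e+06 = 0.2262 yr.

0.226 yr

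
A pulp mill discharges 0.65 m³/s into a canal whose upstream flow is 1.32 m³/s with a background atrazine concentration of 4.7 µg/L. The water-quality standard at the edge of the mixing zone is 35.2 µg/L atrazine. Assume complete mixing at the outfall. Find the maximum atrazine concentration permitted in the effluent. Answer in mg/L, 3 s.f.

4.7 µg/L = 0.0047 mg/L.
35.2 µg/L = 0.0352 mg/L.
Mass balance: 0.0352·1.97 = 0.65·Cₑ + 1.32·0.0047.
Cₑ = (0.06934 − 0.006204) / 0.65 = 0.09714 mg/L.

0.0971 mg/L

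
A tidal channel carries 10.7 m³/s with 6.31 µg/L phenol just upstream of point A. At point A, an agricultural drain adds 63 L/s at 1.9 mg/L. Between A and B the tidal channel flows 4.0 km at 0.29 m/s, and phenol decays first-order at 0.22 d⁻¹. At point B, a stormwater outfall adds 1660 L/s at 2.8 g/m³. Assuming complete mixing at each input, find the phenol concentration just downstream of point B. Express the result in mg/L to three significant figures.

6.31 µg/L = 0.00631 mg/L.
63 L/s = 0.063 m³/s.
After input A: C = (10.7·0.00631 + 0.063·1.9) / 10.76 = 0.01739 mg/L.
Over the 4.0 km reach to input B (t = 1.379e+04 s = 0.1596 d), decay gives C = 0.01739·exp(−0.22·0.1596) = 0.01679 mg/L.
1660 L/s = 1.66 m³/s.
After input B: C = (10.76·0.01679 + 1.66·2.8) / 12.42 = 0.3887 mg/L.

0.389 mg/L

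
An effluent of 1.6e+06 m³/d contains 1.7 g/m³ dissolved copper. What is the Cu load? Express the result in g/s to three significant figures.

31.5 g/s

1.6e+06 m³/d = 18.52 m³/s.
Mass flux = Q·C = 18.52 m³/s × 1.7 g/m³ = 31.48 g/s.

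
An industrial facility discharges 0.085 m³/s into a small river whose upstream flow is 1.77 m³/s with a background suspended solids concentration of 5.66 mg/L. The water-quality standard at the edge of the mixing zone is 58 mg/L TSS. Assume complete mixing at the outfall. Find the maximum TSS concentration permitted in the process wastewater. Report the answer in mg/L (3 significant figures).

Mass balance: 58·1.855 = 0.085·Cₑ + 1.77·5.66.
Cₑ = (107.6 − 10.02) / 0.085 = 1148 mg/L.

1150 mg/L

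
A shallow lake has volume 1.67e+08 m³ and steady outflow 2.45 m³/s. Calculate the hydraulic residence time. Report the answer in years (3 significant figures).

Q = 2.45 m³/s × 3.156e+07 s/yr = 7.732e+07 m³/yr.
Hydraulic residence time τ = V/Q = 1.67e+08/7.732e+07 = 2.16 yr.

2.16 yr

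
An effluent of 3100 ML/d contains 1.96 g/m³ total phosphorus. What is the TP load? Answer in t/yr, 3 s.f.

2220 t/yr

3100 ML/d = 35.88 m³/s.
Mass flux = Q·C = 35.88 m³/s × 1.96 g/m³ = 70.32 g/s.
= 70.32 g/s × 31.56 = 2219 t/yr.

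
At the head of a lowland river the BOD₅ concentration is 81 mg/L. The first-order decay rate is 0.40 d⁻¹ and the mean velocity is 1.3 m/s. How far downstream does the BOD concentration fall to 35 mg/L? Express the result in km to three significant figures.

236 km

From C = C₀·e^(−kt), t = ln(C₀/C)/k = ln(81/35)/0.40 = 0.8391/0.40 = 2.098 d.
Distance = v·t = 1.3 m/s × 1.812e+05 s = 2.356e+05 m = 235.6 km.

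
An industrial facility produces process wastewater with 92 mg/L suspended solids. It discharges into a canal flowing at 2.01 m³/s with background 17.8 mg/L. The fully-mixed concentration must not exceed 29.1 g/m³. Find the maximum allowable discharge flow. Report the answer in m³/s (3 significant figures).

0.361 m³/s

Mass balance at complete mixing: C_std·(Q_w + Q_r) = Q_w·C_e + Q_r·C_b.
Rearranging, Q_w = Q_r·(C_std − C_b)/(C_e − C_std) = 2.01·(29.1 − 17.8) / (92 − 29.1) = 0.3611 m³/s.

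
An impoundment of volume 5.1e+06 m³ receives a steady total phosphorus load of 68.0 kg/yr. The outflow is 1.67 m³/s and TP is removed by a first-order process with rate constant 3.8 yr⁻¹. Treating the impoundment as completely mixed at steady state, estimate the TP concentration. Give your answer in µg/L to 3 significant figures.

0.943 µg/L

Outflow Q = 1.67 m³/s × 3.156e+07 s/yr = 5.27e+07 m³/yr.
Steady-state CSTR mass balance: W = Q·C + k·V·C, so C = W/(Q + kV).
Q + kV = 5.27e+07 + 3.8·5.1e+06 = 7.208e+07 m³/yr.
C = 68.0/7.208e+07 = 9.434e-07 kg/m³ = 0.0009434 mg/L = 0.9434 µg/L.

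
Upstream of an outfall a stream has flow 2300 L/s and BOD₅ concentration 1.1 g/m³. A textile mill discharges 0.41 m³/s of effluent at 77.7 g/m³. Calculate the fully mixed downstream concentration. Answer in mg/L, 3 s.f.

2300 L/s = 2.3 m³/s.
By mass balance at complete mixing, C = (0.41·77.7 + 2.3·1.1) / (0.41 + 2.3) = 34.39/2.71 = 12.69 mg/L.

12.7 mg/L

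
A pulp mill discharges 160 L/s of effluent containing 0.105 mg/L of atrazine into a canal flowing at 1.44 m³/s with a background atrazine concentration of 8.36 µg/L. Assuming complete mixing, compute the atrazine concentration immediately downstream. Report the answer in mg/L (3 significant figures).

160 L/s = 0.16 m³/s.
8.36 µg/L = 0.00836 mg/L.
Flow-weighted mixing gives C = (0.16·0.105 + 1.44·0.00836) / (0.16 + 1.44) = 0.02884/1.6 = 0.01802 mg/L.

0.0180 mg/L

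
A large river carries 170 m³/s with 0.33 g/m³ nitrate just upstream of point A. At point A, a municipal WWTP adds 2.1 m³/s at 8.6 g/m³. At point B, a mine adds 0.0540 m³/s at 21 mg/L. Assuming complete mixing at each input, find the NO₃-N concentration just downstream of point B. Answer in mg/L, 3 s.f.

0.437 mg/L

After input A: C = (170·0.33 + 2.1·8.6) / 172.1 = 0.4309 mg/L.
After input B: C = (172.1·0.4309 + 0.054·21) / 172.2 = 0.4374 mg/L.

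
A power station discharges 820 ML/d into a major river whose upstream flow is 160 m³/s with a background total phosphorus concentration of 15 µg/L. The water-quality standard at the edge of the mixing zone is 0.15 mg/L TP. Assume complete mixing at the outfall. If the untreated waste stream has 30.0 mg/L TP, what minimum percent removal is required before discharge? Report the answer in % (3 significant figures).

820 ML/d = 9.491 m³/s.
15 µg/L = 0.015 mg/L.
Mass balance: 0.15·169.5 = 9.491·Cₑ + 160·0.015.
Cₑ = (25.42 − 2.4) / 9.491 = 2.426 mg/L.
Required removal = 1 − 2.426/30.0 = 91.91 %.

91.9 %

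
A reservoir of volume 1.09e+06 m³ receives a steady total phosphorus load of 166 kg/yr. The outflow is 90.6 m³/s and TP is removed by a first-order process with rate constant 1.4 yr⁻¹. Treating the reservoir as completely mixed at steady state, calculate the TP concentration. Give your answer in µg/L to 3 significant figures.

0.0580 µg/L

Outflow Q = 90.6 m³/s × 3.156e+07 s/yr = 2.859e+09 m³/yr.
Steady-state CSTR mass balance: W = Q·C + k·V·C, so C = W/(Q + kV).
Q + kV = 2.859e+09 + 1.4·1.09e+06 = 2.861e+09 m³/yr.
C = 166/2.861e+09 = 5.803e-08 kg/m³ = 5.803e-05 mg/L = 0.05803 µg/L.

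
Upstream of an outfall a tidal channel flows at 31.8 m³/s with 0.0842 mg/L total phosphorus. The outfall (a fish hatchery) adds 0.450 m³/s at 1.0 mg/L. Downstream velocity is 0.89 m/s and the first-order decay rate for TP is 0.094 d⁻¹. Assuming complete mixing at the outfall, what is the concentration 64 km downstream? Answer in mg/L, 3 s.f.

After complete mixing, C₀ = (0.45·1 + 31.8·0.0842) / 32.25 = 0.09698 mg/L.
Travel time t = 6.4e+04 m / 0.89 m/s = 7.191e+04 s = 0.8323 d.
C = 0.09698·exp(−0.094·0.8323) = 0.09698·0.9247 = 0.08968 mg/L.

0.0897 mg/L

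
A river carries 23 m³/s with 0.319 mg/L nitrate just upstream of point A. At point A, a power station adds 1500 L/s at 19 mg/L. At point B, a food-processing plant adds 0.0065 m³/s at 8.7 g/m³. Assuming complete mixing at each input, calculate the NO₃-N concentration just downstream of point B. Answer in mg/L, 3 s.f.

1.46 mg/L

1500 L/s = 1.5 m³/s.
After input A: C = (23·0.319 + 1.5·19) / 24.5 = 1.463 mg/L.
After input B: C = (24.5·1.463 + 0.0065·8.7) / 24.51 = 1.465 mg/L.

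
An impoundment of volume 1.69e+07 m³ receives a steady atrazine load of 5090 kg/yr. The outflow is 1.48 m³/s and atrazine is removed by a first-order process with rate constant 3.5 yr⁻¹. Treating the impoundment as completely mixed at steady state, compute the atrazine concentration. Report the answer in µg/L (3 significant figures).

48.1 µg/L

Outflow Q = 1.48 m³/s × 3.156e+07 s/yr = 4.671e+07 m³/yr.
Steady-state CSTR mass balance: W = Q·C + k·V·C, so C = W/(Q + kV).
Q + kV = 4.671e+07 + 3.5·1.69e+07 = 1.059e+08 m³/yr.
C = 5090/1.059e+08 = 4.808e-05 kg/m³ = 0.04808 mg/L = 48.08 µg/L.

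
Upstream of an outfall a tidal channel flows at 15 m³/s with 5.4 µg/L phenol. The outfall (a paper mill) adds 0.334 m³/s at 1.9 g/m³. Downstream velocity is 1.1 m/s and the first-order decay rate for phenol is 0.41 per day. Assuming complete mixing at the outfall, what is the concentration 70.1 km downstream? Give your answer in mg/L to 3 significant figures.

0.0345 mg/L

5.4 µg/L = 0.0054 mg/L.
After complete mixing, C₀ = (0.334·1.9 + 15·0.0054) / 15.33 = 0.04667 mg/L.
Travel time t = 7.01e+04 m / 1.1 m/s = 6.373e+04 s = 0.7376 d.
C = 0.04667·exp(−0.41·0.7376) = 0.04667·0.739 = 0.03449 mg/L.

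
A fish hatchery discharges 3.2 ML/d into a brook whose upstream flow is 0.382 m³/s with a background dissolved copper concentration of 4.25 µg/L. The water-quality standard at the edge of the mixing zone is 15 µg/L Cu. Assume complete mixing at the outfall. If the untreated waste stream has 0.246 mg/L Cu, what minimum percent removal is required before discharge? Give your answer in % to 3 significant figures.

3.2 ML/d = 0.03704 m³/s.
4.25 µg/L = 0.00425 mg/L.
15 µg/L = 0.015 mg/L.
Mass balance: 0.015·0.419 = 0.03704·Cₑ + 0.382·0.00425.
Cₑ = (0.006286 − 0.001624) / 0.03704 = 0.1259 mg/L.
Required removal = 1 − 0.1259/0.246 = 48.83 %.

48.8 %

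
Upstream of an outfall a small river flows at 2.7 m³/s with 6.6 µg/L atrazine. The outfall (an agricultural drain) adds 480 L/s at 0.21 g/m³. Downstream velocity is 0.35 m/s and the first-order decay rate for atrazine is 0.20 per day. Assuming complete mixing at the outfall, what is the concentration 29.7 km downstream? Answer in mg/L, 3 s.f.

0.0306 mg/L

480 L/s = 0.48 m³/s.
6.6 µg/L = 0.0066 mg/L.
After complete mixing, C₀ = (0.48·0.21 + 2.7·0.0066) / 3.18 = 0.0373 mg/L.
Travel time t = 2.97e+04 m / 0.35 m/s = 8.486e+04 s = 0.9821 d.
C = 0.0373·exp(−0.20·0.9821) = 0.0373·0.8217 = 0.03065 mg/L.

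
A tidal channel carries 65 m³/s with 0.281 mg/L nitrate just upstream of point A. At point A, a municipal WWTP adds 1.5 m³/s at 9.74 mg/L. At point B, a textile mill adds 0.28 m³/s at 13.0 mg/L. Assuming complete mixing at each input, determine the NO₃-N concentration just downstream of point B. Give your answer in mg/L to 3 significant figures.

0.547 mg/L

After input A: C = (65·0.281 + 1.5·9.74) / 66.5 = 0.4944 mg/L.
After input B: C = (66.5·0.4944 + 0.28·13) / 66.78 = 0.5468 mg/L.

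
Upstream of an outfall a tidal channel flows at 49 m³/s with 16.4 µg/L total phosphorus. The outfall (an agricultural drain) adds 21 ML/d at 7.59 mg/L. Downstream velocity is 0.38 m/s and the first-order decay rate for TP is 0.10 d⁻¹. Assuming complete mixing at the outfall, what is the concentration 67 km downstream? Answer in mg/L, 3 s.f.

0.0439 mg/L

21 ML/d = 0.2431 m³/s.
16.4 µg/L = 0.0164 mg/L.
After complete mixing, C₀ = (0.2431·7.59 + 49·0.0164) / 49.24 = 0.05378 mg/L.
Travel time t = 6.7e+04 m / 0.38 m/s = 1.763e+05 s = 2.041 d.
C = 0.05378·exp(−0.10·2.041) = 0.05378·0.8154 = 0.04385 mg/L.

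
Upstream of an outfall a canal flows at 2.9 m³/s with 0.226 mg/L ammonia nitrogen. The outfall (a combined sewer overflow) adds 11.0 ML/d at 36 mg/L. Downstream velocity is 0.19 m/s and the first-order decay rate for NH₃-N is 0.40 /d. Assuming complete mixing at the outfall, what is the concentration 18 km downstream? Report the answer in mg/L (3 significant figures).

1.12 mg/L

11.0 ML/d = 0.1273 m³/s.
After complete mixing, C₀ = (0.1273·36 + 2.9·0.226) / 3.027 = 1.73 mg/L.
Travel time t = 1.8e+04 m / 0.19 m/s = 9.474e+04 s = 1.096 d.
C = 1.73·exp(−0.40·1.096) = 1.73·0.6449 = 1.116 mg/L.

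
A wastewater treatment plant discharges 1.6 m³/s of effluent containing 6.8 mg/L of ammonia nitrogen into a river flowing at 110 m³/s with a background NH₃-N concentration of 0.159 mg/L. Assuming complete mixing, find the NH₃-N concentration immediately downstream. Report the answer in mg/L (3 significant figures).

0.254 mg/L

Conservation of mass across the mixing zone: C = (1.6·6.8 + 110·0.159) / (1.6 + 110) = 28.37/111.6 = 0.2542 mg/L.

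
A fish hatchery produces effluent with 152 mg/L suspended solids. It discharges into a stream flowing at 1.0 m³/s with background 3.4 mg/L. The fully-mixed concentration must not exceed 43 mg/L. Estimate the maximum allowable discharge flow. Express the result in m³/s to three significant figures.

0.363 m³/s

Mass balance at complete mixing: C_std·(Q_w + Q_r) = Q_w·C_e + Q_r·C_b.
Rearranging, Q_w = Q_r·(C_std − C_b)/(C_e − C_std) = 1.0·(43 − 3.4) / (152 − 43) = 0.3633 m³/s.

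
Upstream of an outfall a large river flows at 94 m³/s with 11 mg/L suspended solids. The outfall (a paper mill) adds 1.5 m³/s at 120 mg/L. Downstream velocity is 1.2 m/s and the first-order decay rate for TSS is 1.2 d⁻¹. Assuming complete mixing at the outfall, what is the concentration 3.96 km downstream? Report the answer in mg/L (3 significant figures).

After complete mixing, C₀ = (1.5·120 + 94·11) / 95.5 = 12.71 mg/L.
Travel time t = 3960 m / 1.2 m/s = 3300 s = 0.03819 d.
C = 12.71·exp(−1.2·0.03819) = 12.71·0.9552 = 12.14 mg/L.

12.1 mg/L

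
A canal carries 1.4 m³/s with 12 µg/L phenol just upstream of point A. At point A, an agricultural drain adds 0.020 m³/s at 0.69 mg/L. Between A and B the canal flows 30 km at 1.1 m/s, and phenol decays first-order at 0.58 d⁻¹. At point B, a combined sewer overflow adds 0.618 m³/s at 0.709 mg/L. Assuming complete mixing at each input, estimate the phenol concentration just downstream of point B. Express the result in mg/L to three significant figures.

12 µg/L = 0.012 mg/L.
After input A: C = (1.4·0.012 + 0.02·0.69) / 1.42 = 0.02155 mg/L.
Over the 30 km reach to input B (t = 2.727e+04 s = 0.3157 d), decay gives C = 0.02155·exp(−0.58·0.3157) = 0.01794 mg/L.
After input B: C = (1.42·0.01794 + 0.618·0.709) / 2.038 = 0.2275 mg/L.

0.227 mg/L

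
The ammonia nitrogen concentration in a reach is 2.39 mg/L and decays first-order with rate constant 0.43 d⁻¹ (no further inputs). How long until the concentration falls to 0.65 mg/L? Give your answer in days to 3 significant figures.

3.03 d

t = ln(C₀/C)/k = ln(2.39/0.65)/0.43 = 1.302/0.43 = 3.028 d.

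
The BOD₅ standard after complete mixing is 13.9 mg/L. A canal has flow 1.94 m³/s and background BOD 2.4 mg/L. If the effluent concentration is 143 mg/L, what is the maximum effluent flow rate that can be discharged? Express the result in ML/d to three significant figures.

14.9 ML/d

Mass balance at complete mixing: C_std·(Q_w + Q_r) = Q_w·C_e + Q_r·C_b.
Rearranging, Q_w = Q_r·(C_std − C_b)/(C_e − C_std) = 1.94·(13.9 − 2.4) / (143 − 13.9) = 0.1728 m³/s.
= 14.93 ML/d.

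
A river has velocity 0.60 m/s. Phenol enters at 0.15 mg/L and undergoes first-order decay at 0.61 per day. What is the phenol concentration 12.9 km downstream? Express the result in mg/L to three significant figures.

0.129 mg/L

Travel time t = 12.9 km / 0.60 m/s = 1.29e+04/0.60 = 2.15e+04 s = 0.2488 d.
First-order decay: C = 0.15·exp(−0.61·0.2488) = 0.15·0.8592 = 0.1289 mg/L.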